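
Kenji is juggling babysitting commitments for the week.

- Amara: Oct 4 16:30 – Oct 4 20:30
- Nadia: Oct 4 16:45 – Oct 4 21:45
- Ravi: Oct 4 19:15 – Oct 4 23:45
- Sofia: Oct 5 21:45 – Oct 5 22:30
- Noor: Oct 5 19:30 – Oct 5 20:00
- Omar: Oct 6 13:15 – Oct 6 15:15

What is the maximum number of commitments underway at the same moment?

3

Walk through starts and ends in time order (an end at T is processed before a start at T):
Oct 4 16:30 start Amara → 1
Oct 4 16:45 start Nadia → 2
Oct 4 19:15 start Ravi → 3
Oct 4 20:30 end Amara → 2
Oct 4 21:45 end Nadia → 1
Oct 4 23:45 end Ravi → 0
Oct 5 19:30 start Noor → 1
Oct 5 20:00 end Noor → 0
Oct 5 21:45 start Sofia → 1
Oct 5 22:30 end Sofia → 0
Oct 6 13:15 start Omar → 1
Oct 6 15:15 end Omar → 0
Peak is 3, at Oct 4 19:15 (Amara, Nadia, Ravi).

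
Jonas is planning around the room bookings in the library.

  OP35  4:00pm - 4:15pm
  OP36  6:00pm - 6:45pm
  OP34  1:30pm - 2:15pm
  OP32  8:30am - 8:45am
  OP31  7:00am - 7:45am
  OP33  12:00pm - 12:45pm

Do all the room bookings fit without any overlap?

Sorted by start: OP31, OP32, OP33, OP34, OP35, OP36.
OP32 starts after OP31 ends, so nothing later overlaps OP31 either.
OP33 starts after OP32 ends, so nothing later overlaps OP32 either.
OP34 starts after OP33 ends, so nothing later overlaps OP33 either.
OP35 starts after OP34 ends, so nothing later overlaps OP34 either.
OP36 starts after OP35 ends.
Every pair is clear; the schedule has no overlaps.

Yes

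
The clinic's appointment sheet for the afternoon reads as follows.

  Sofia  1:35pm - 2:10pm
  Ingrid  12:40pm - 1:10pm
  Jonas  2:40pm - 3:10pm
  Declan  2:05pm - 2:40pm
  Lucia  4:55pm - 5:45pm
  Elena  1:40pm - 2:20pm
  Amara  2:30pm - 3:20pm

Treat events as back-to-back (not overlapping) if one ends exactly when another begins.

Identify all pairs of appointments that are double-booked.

Amara & Declan, Amara & Jonas, Declan & Elena, Declan & Sofia, Elena & Sofia

Sorted by start: Ingrid, Sofia, Elena, Declan, Amara, Jonas, Lucia.
Sofia starts after Ingrid ends, so Ingrid has no further overlaps.
Elena starts before Sofia ends → Sofia and Elena overlap.
Declan starts before Sofia ends → Sofia and Declan overlap.
Amara starts after Sofia ends, so Sofia has no further overlaps.
Declan starts before Elena ends → Elena and Declan overlap.
Amara starts after Elena ends, so Elena has no further overlaps.
Amara starts before Declan ends → Declan and Amara overlap.
Jonas starts exactly when Declan ends (back-to-back, no overlap), so Declan has no further overlaps.
Jonas starts before Amara ends → Amara and Jonas overlap.
Lucia starts after Amara ends.
Lucia starts after Jonas ends.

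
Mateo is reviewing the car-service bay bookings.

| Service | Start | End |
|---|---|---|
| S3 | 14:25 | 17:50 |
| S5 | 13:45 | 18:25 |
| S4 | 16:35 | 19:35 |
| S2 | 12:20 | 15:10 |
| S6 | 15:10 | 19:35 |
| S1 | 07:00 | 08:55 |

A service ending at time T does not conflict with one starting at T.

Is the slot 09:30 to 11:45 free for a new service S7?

Yes — the slot is free

S1: ends 08:55 at or before S7 starts 09:30 → clear.
S2: starts 12:20 at or after S7 ends 11:45 → clear.
S5: starts 13:45 at or after S7 ends 11:45 → clear.
S3: starts 14:25 at or after S7 ends 11:45 → clear.
S6: starts 15:10 at or after S7 ends 11:45 → clear.
S4: starts 16:35 at or after S7 ends 11:45 → clear.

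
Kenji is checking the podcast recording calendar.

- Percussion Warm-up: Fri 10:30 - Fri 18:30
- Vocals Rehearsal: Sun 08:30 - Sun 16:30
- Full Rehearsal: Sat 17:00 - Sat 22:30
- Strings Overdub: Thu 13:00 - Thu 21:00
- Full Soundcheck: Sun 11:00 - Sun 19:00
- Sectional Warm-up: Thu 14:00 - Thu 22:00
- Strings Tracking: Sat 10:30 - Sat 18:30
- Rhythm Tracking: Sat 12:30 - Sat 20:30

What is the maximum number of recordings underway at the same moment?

3

Walk through starts and ends in time order (an end at T is processed before a start at T):
Thu 13:00 start Strings Overdub → 1
Thu 14:00 start Sectional Warm-up → 2
Thu 21:00 end Strings Overdub → 1
Thu 22:00 end Sectional Warm-up → 0
Fri 10:30 start Percussion Warm-up → 1
Fri 18:30 end Percussion Warm-up → 0
Sat 10:30 start Strings Tracking → 1
Sat 12:30 start Rhythm Tracking → 2
Sat 17:00 start Full Rehearsal → 3
Sat 18:30 end Strings Tracking → 2
Sat 20:30 end Rhythm Tracking → 1
Sat 22:30 end Full Rehearsal → 0
Sun 08:30 start Vocals Rehearsal → 1
Sun 11:00 start Full Soundcheck → 2
Sun 16:30 end Vocals Rehearsal → 1
Sun 19:00 end Full Soundcheck → 0
Peak is 3, at Sat 17:00 (Full Rehearsal, Rhythm Tracking, Strings Tracking).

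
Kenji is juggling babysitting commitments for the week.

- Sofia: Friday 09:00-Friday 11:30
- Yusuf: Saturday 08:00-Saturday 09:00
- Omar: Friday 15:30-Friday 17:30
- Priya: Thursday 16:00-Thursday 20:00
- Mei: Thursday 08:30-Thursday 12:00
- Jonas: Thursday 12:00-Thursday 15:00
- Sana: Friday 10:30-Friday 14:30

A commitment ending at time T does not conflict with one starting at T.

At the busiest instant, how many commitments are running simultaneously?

2

Sort all start/end points and keep a running count:
Thursday 08:30 start Mei → 1
Thursday 12:00 end Mei → 0
Thursday 12:00 start Jonas → 1
Thursday 15:00 end Jonas → 0
Thursday 16:00 start Priya → 1
Thursday 20:00 end Priya → 0
Friday 09:00 start Sofia → 1
Friday 10:30 start Sana → 2
Friday 11:30 end Sofia → 1
Friday 14:30 end Sana → 0
Friday 15:30 start Omar → 1
Friday 17:30 end Omar → 0
Saturday 08:00 start Yusuf → 1
Saturday 09:00 end Yusuf → 0
Peak is 2, at Friday 10:30 (Sana, Sofia).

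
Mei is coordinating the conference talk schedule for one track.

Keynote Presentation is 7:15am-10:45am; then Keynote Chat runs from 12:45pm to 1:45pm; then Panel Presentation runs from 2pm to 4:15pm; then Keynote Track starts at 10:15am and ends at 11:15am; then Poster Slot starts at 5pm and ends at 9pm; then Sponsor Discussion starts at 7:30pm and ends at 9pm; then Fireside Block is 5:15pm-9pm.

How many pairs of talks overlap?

Check each pair: they overlap iff neither finishes before the other starts.
Sorted by start: Keynote Presentation, Keynote Track, Keynote Chat, Panel Presentation, Poster Slot, Fireside Block, Sponsor Discussion.
Keynote Track starts before Keynote Presentation ends → Keynote Presentation and Keynote Track overlap.
Keynote Chat starts after Keynote Presentation ends — done with Keynote Presentation.
Keynote Chat starts after Keynote Track ends — done with Keynote Track.
Panel Presentation starts after Keynote Chat ends — done with Keynote Chat.
Poster Slot starts after Panel Presentation ends — done with Panel Presentation.
Fireside Block starts before Poster Slot ends → Poster Slot and Fireside Block overlap.
Sponsor Discussion starts before Poster Slot ends → Poster Slot and Sponsor Discussion overlap.
Sponsor Discussion starts before Fireside Block ends → Fireside Block and Sponsor Discussion overlap.
Overlapping pairs: Fireside Block & Poster Slot, Fireside Block & Sponsor Discussion, Keynote Presentation & Keynote Track, Poster Slot & Sponsor Discussion — 4 in total.

4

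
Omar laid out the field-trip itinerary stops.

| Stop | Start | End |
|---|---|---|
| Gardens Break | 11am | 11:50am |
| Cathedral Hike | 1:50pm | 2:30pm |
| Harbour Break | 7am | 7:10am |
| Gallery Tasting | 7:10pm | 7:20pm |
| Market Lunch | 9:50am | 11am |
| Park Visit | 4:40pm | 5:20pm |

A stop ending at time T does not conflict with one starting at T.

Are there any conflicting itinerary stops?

No

Sorted by start: Harbour Break, Market Lunch, Gardens Break, Cathedral Hike, Park Visit, Gallery Tasting.
Market Lunch starts after Harbour Break ends; Harbour Break is clear from here.
Gardens Break starts exactly when Market Lunch ends (back-to-back, no overlap); Market Lunch is clear from here.
Cathedral Hike starts after Gardens Break ends; Gardens Break is clear from here.
Park Visit starts after Cathedral Hike ends; Cathedral Hike is clear from here.
Gallery Tasting starts after Park Visit ends.
Every pair is clear; the schedule has no overlaps.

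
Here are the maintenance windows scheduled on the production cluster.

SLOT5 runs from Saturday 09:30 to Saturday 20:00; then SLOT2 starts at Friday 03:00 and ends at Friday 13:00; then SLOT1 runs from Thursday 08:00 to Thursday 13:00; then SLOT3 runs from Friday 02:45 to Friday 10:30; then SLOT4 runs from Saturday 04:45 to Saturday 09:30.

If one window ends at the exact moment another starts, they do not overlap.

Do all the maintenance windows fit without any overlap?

Two intervals overlap when each starts before the other ends.
Sorted by start: SLOT1, SLOT3, SLOT2, SLOT4, SLOT5.
SLOT3 starts after SLOT1 ends; SLOT1 is clear from here.
SLOT2 starts before SLOT3 ends → SLOT3 and SLOT2 overlap.
That's a conflict, so the schedule is not conflict-free.

No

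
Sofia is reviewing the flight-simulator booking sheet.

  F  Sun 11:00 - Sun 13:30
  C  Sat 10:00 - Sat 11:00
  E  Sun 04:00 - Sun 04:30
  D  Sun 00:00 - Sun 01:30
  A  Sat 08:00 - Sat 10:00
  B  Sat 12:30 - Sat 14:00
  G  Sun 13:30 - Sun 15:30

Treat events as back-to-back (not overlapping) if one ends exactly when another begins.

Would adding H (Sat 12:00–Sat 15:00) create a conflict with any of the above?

Yes — it overlaps B

A: ends Sat 10:00 at or before H starts Sat 12:00 → clear.
C: ends Sat 11:00 at or before H starts Sat 12:00 → clear.
B: starts Sat 12:30 before H ends Sat 15:00, and ends Sat 14:00 after H starts Sat 12:00 → overlap.
D: starts Sun 00:00 at or after H ends Sat 15:00 → clear.
E: starts Sun 04:00 at or after H ends Sat 15:00 → clear.
F: starts Sun 11:00 at or after H ends Sat 15:00 → clear.
G: starts Sun 13:30 at or after H ends Sat 15:00 → clear.
H overlaps B.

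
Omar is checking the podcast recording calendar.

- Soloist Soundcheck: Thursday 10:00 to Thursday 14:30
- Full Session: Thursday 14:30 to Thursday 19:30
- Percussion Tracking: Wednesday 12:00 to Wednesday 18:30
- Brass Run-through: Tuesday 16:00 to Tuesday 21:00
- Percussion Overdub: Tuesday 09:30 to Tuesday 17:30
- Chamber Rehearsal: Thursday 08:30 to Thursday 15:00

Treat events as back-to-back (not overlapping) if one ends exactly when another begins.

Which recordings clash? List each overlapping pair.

Brass Run-through & Percussion Overdub, Chamber Rehearsal & Full Session, Chamber Rehearsal & Soloist Soundcheck

Sorted by start: Percussion Overdub, Brass Run-through, Percussion Tracking, Chamber Rehearsal, Soloist Soundcheck, Full Session.
Brass Run-through starts before Percussion Overdub ends → Percussion Overdub and Brass Run-through overlap.
Percussion Tracking starts after Percussion Overdub ends, so nothing later overlaps Percussion Overdub either.
Percussion Tracking starts after Brass Run-through ends, so nothing later overlaps Brass Run-through either.
Chamber Rehearsal starts after Percussion Tracking ends, so nothing later overlaps Percussion Tracking either.
Soloist Soundcheck starts before Chamber Rehearsal ends → Chamber Rehearsal and Soloist Soundcheck overlap.
Full Session starts before Chamber Rehearsal ends → Chamber Rehearsal and Full Session overlap.
Full Session starts exactly when Soloist Soundcheck ends (back-to-back, no overlap).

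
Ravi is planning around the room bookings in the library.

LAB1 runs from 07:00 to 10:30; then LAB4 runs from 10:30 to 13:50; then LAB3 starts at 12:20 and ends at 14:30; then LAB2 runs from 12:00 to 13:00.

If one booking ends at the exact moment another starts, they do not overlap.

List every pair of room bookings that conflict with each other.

Sorted by start: LAB1, LAB4, LAB2, LAB3.
LAB4 starts exactly when LAB1 ends (back-to-back, no overlap), so nothing later overlaps LAB1 either.
LAB2 starts before LAB4 ends → LAB4 and LAB2 overlap.
LAB3 starts before LAB4 ends → LAB4 and LAB3 overlap.
LAB3 starts before LAB2 ends → LAB2 and LAB3 overlap.

LAB2 & LAB3, LAB2 & LAB4, LAB3 & LAB4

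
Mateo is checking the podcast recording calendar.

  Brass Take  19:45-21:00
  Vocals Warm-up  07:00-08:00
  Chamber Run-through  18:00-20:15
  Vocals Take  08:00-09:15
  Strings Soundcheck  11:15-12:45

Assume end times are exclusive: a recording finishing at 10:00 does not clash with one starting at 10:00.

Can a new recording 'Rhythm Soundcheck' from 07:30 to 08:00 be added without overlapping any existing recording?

No — it overlaps Vocals Warm-up

Vocals Warm-up: starts 07:00 before Rhythm Soundcheck ends 08:00, and ends 08:00 after Rhythm Soundcheck starts 07:30 → overlap.
Vocals Take: starts 08:00 at or after Rhythm Soundcheck ends 08:00 → clear.
Strings Soundcheck: starts 11:15 at or after Rhythm Soundcheck ends 08:00 → clear.
Chamber Run-through: starts 18:00 at or after Rhythm Soundcheck ends 08:00 → clear.
Brass Take: starts 19:45 at or after Rhythm Soundcheck ends 08:00 → clear.
Rhythm Soundcheck overlaps Vocals Warm-up.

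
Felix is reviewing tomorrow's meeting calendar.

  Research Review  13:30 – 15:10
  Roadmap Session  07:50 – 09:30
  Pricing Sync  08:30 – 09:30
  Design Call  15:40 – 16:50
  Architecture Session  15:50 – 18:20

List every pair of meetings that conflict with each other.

Architecture Session & Design Call, Pricing Sync & Roadmap Session

Sorted by start: Roadmap Session, Pricing Sync, Research Review, Design Call, Architecture Session.
Pricing Sync starts before Roadmap Session ends → Roadmap Session and Pricing Sync overlap.
Research Review starts after Roadmap Session ends, so Roadmap Session has no further overlaps.
Research Review starts after Pricing Sync ends, so Pricing Sync has no further overlaps.
Design Call starts after Research Review ends, so Research Review has no further overlaps.
Architecture Session starts before Design Call ends → Design Call and Architecture Session overlap.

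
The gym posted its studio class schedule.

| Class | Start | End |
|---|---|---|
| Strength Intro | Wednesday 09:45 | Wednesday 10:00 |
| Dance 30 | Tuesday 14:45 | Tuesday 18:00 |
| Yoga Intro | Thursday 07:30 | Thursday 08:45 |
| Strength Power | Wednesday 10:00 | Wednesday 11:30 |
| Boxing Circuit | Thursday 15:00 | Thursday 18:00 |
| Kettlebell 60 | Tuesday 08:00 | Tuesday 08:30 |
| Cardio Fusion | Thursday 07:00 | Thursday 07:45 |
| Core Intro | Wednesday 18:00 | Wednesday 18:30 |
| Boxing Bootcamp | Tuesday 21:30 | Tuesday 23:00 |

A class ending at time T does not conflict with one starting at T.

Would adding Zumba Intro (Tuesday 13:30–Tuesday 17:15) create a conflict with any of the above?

Yes — it overlaps Dance 30

Kettlebell 60: ends Tuesday 08:30 at or before Zumba Intro starts Tuesday 13:30 → clear.
Dance 30: starts Tuesday 14:45 before Zumba Intro ends Tuesday 17:15, and ends Tuesday 18:00 after Zumba Intro starts Tuesday 13:30 → overlap.
Boxing Bootcamp: starts Tuesday 21:30 at or after Zumba Intro ends Tuesday 17:15 → clear.
Strength Intro: starts Wednesday 09:45 at or after Zumba Intro ends Tuesday 17:15 → clear.
Strength Power: starts Wednesday 10:00 at or after Zumba Intro ends Tuesday 17:15 → clear.
Core Intro: starts Wednesday 18:00 at or after Zumba Intro ends Tuesday 17:15 → clear.
Cardio Fusion: starts Thursday 07:00 at or after Zumba Intro ends Tuesday 17:15 → clear.
Yoga Intro: starts Thursday 07:30 at or after Zumba Intro ends Tuesday 17:15 → clear.
Boxing Circuit: starts Thursday 15:00 at or after Zumba Intro ends Tuesday 17:15 → clear.
Zumba Intro overlaps Dance 30.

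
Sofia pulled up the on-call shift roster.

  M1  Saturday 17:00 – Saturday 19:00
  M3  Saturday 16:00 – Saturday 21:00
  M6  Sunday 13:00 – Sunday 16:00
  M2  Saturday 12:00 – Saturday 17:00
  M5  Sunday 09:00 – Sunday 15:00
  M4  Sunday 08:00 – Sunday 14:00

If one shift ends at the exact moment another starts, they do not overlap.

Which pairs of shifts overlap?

M1 & M3, M2 & M3, M4 & M5, M4 & M6, M5 & M6

Check each pair: they overlap iff neither finishes before the other starts.
Sorted by start: M2, M3, M1, M4, M5, M6.
M3 starts before M2 ends → M2 and M3 overlap.
M1 starts exactly when M2 ends (back-to-back, no overlap) — done with M2.
M1 starts before M3 ends → M3 and M1 overlap.
M4 starts after M3 ends — done with M3.
M4 starts after M1 ends — done with M1.
M5 starts before M4 ends → M4 and M5 overlap.
M6 starts before M4 ends → M4 and M6 overlap.
M6 starts before M5 ends → M5 and M6 overlap.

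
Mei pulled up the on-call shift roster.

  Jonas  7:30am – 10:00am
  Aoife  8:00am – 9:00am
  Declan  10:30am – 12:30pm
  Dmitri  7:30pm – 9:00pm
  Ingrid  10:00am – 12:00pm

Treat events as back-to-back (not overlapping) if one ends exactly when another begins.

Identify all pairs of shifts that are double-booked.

Aoife & Jonas, Declan & Ingrid

Sorted by start: Jonas, Aoife, Ingrid, Declan, Dmitri.
Aoife starts before Jonas ends → Jonas and Aoife overlap.
Ingrid starts exactly when Jonas ends (back-to-back, no overlap) — done with Jonas.
Ingrid starts after Aoife ends — done with Aoife.
Declan starts before Ingrid ends → Ingrid and Declan overlap.
Dmitri starts after Ingrid ends.
Dmitri starts after Declan ends.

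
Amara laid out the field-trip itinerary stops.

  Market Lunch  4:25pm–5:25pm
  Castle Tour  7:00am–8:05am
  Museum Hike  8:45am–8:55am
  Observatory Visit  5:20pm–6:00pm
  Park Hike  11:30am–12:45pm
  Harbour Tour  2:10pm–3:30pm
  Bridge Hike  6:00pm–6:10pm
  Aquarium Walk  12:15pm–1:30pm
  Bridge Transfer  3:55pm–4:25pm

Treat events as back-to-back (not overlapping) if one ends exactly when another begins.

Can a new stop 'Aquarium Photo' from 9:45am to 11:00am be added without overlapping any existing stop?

Yes — the slot is free

Castle Tour: ends 8:05am at or before Aquarium Photo starts 9:45am → clear.
Museum Hike: ends 8:55am at or before Aquarium Photo starts 9:45am → clear.
Park Hike: starts 11:30am at or after Aquarium Photo ends 11:00am → clear.
Aquarium Walk: starts 12:15pm at or after Aquarium Photo ends 11:00am → clear.
Harbour Tour: starts 2:10pm at or after Aquarium Photo ends 11:00am → clear.
Bridge Transfer: starts 3:55pm at or after Aquarium Photo ends 11:00am → clear.
Market Lunch: starts 4:25pm at or after Aquarium Photo ends 11:00am → clear.
Observatory Visit: starts 5:20pm at or after Aquarium Photo ends 11:00am → clear.
Bridge Hike: starts 6:00pm at or after Aquarium Photo ends 11:00am → clear.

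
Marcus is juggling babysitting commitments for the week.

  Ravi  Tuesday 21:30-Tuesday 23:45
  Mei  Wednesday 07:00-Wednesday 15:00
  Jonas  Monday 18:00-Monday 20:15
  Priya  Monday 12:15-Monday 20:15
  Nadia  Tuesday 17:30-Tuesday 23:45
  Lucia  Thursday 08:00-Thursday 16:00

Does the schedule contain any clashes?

Yes

Two intervals overlap when each starts before the other ends.
Sorted by start: Priya, Jonas, Nadia, Ravi, Mei, Lucia.
Jonas starts before Priya ends → Priya and Jonas overlap.
That's a conflict, so the schedule is not conflict-free.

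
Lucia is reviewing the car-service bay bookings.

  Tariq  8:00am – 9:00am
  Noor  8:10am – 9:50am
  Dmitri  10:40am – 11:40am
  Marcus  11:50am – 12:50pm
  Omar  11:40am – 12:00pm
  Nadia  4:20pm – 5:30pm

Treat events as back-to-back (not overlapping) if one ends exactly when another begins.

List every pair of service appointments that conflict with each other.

Marcus & Omar, Noor & Tariq

Sorted by start: Tariq, Noor, Dmitri, Omar, Marcus, Nadia.
Noor starts before Tariq ends → Tariq and Noor overlap.
Dmitri starts after Tariq ends, so Tariq has no further overlaps.
Dmitri starts after Noor ends, so Noor has no further overlaps.
Omar starts exactly when Dmitri ends (back-to-back, no overlap), so Dmitri has no further overlaps.
Marcus starts before Omar ends → Omar and Marcus overlap.
Nadia starts after Omar ends.
Nadia starts after Marcus ends.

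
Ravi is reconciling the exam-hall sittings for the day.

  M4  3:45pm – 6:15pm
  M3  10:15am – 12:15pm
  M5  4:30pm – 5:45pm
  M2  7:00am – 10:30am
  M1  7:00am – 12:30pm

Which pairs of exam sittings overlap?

Sorted by start: M1, M2, M3, M4, M5.
M2 starts before M1 ends → M1 and M2 overlap.
M3 starts before M1 ends → M1 and M3 overlap.
M4 starts after M1 ends — done with M1.
M3 starts before M2 ends → M2 and M3 overlap.
M4 starts after M2 ends — done with M2.
M4 starts after M3 ends — done with M3.
M5 starts before M4 ends → M4 and M5 overlap.

M1 & M2, M1 & M3, M2 & M3, M4 & M5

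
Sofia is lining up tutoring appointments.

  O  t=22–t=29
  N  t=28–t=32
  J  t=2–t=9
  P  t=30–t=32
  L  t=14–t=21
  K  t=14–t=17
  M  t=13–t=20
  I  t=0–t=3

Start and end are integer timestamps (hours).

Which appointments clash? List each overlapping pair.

Sorted by start: I, J, M, K, L, O, N, P.
J starts before I ends → I and J overlap.
M starts after I ends, so I has no further overlaps.
M starts after J ends, so J has no further overlaps.
K starts before M ends → M and K overlap.
L starts before M ends → M and L overlap.
O starts after M ends, so M has no further overlaps.
L starts before K ends → K and L overlap.
O starts after K ends, so K has no further overlaps.
O starts after L ends, so L has no further overlaps.
N starts before O ends → O and N overlap.
P starts after O ends.
P starts before N ends → N and P overlap.

I & J, K & L, K & M, L & M, N & O, N & P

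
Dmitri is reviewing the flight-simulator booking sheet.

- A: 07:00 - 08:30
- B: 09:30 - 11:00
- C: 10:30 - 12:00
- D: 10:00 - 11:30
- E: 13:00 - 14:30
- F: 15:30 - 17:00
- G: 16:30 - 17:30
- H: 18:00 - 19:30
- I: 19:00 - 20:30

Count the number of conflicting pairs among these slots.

5

Sorted by start: A, B, D, C, E, F, G, H, I.
B starts after A ends, so A has no further overlaps.
D starts before B ends → B and D overlap.
C starts before B ends → B and C overlap.
E starts after B ends, so B has no further overlaps.
C starts before D ends → D and C overlap.
E starts after D ends, so D has no further overlaps.
E starts after C ends, so C has no further overlaps.
F starts after E ends, so E has no further overlaps.
G starts before F ends → F and G overlap.
H starts after F ends, so F has no further overlaps.
H starts after G ends, so G has no further overlaps.
I starts before H ends → H and I overlap.
Overlapping pairs: B & C, B & D, C & D, F & G, H & I — 5 in total.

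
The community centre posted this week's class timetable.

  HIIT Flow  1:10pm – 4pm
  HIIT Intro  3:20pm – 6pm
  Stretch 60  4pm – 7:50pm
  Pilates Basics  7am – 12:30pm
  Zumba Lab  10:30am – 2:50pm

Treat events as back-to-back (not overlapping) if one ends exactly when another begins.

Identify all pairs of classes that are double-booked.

HIIT Flow & HIIT Intro, HIIT Flow & Zumba Lab, HIIT Intro & Stretch 60, Pilates Basics & Zumba Lab

Sorted by start: Pilates Basics, Zumba Lab, HIIT Flow, HIIT Intro, Stretch 60.
Zumba Lab starts before Pilates Basics ends → Pilates Basics and Zumba Lab overlap.
HIIT Flow starts after Pilates Basics ends; Pilates Basics is clear from here.
HIIT Flow starts before Zumba Lab ends → Zumba Lab and HIIT Flow overlap.
HIIT Intro starts after Zumba Lab ends; Zumba Lab is clear from here.
HIIT Intro starts before HIIT Flow ends → HIIT Flow and HIIT Intro overlap.
Stretch 60 starts exactly when HIIT Flow ends (back-to-back, no overlap).
Stretch 60 starts before HIIT Intro ends → HIIT Intro and Stretch 60 overlap.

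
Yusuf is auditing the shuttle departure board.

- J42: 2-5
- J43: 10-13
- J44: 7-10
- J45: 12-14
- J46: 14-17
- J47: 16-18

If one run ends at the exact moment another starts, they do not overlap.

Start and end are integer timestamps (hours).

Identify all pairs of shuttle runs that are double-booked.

J43 & J45, J46 & J47

Sorted by start: J42, J44, J43, J45, J46, J47.
J44 starts after J42 ends; J42 is clear from here.
J43 starts exactly when J44 ends (back-to-back, no overlap); J44 is clear from here.
J45 starts before J43 ends → J43 and J45 overlap.
J46 starts after J43 ends; J43 is clear from here.
J46 starts exactly when J45 ends (back-to-back, no overlap); J45 is clear from here.
J47 starts before J46 ends → J46 and J47 overlap.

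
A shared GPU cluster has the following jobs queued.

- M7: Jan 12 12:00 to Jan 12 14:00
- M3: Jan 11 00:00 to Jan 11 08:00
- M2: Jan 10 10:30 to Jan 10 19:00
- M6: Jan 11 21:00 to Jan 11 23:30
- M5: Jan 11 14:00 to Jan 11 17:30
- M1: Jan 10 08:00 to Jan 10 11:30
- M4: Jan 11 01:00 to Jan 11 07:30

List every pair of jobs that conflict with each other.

M1 & M2, M3 & M4

Sorted by start: M1, M2, M3, M4, M5, M6, M7.
M2 starts before M1 ends → M1 and M2 overlap.
M3 starts after M1 ends; M1 is clear from here.
M3 starts after M2 ends; M2 is clear from here.
M4 starts before M3 ends → M3 and M4 overlap.
M5 starts after M3 ends; M3 is clear from here.
M5 starts after M4 ends; M4 is clear from here.
M6 starts after M5 ends; M5 is clear from here.
M7 starts after M6 ends.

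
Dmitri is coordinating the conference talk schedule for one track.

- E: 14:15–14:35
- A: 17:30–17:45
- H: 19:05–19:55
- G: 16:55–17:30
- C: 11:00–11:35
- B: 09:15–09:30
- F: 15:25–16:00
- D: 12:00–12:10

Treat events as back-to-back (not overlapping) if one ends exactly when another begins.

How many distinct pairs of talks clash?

0

Sorted by start: B, C, D, E, F, G, A, H.
C starts after B ends, so B has no further overlaps.
D starts after C ends, so C has no further overlaps.
E starts after D ends, so D has no further overlaps.
F starts after E ends, so E has no further overlaps.
G starts after F ends, so F has no further overlaps.
A starts exactly when G ends (back-to-back, no overlap), so G has no further overlaps.
H starts after A ends.
No pair overlaps.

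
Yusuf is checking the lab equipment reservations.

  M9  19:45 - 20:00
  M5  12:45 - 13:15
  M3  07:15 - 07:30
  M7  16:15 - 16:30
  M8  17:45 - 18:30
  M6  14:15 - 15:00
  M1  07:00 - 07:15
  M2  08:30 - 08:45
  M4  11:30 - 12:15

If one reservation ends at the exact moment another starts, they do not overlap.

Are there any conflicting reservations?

Check each pair: they overlap iff neither finishes before the other starts.
Sorted by start: M1, M3, M2, M4, M5, M6, M7, M8, M9.
M3 starts exactly when M1 ends (back-to-back, no overlap) — done with M1.
M2 starts after M3 ends — done with M3.
M4 starts after M2 ends — done with M2.
M5 starts after M4 ends — done with M4.
M6 starts after M5 ends — done with M5.
M7 starts after M6 ends — done with M6.
M8 starts after M7 ends — done with M7.
M9 starts after M8 ends.
Every pair is clear; the schedule has no overlaps.

No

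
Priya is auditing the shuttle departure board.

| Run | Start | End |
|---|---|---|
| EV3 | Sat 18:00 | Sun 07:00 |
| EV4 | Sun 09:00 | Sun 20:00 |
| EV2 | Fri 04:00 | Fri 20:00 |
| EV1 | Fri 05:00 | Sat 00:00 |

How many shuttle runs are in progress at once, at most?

Sweep the timeline, counting +1 at each start and −1 at each end (ends before starts at a tie):
Fri 04:00 start EV2 → 1
Fri 05:00 start EV1 → 2
Fri 20:00 end EV2 → 1
Sat 00:00 end EV1 → 0
Sat 18:00 start EV3 → 1
Sun 07:00 end EV3 → 0
Sun 09:00 start EV4 → 1
Sun 20:00 end EV4 → 0
Peak is 2, at Fri 05:00 (EV1, EV2).

2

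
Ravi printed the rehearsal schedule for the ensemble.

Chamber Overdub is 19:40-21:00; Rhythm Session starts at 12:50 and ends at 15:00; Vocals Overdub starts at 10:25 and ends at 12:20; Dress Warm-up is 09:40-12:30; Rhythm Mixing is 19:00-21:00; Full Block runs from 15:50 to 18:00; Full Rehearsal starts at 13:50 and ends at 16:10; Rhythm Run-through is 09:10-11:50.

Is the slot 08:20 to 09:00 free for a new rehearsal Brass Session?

Rhythm Run-through: starts 09:10 at or after Brass Session ends 09:00 → clear.
Dress Warm-up: starts 09:40 at or after Brass Session ends 09:00 → clear.
Vocals Overdub: starts 10:25 at or after Brass Session ends 09:00 → clear.
Rhythm Session: starts 12:50 at or after Brass Session ends 09:00 → clear.
Full Rehearsal: starts 13:50 at or after Brass Session ends 09:00 → clear.
Full Block: starts 15:50 at or after Brass Session ends 09:00 → clear.
Rhythm Mixing: starts 19:00 at or after Brass Session ends 09:00 → clear.
Chamber Overdub: starts 19:40 at or after Brass Session ends 09:00 → clear.

Yes — the slot is free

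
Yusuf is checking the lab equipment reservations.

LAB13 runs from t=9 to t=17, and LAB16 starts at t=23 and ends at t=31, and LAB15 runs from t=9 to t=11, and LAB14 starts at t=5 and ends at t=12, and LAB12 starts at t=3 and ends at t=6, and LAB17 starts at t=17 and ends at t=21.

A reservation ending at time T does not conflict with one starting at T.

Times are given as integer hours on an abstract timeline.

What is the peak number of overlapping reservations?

3

Walk through starts and ends in time order (an end at T is processed before a start at T):
t=3 start LAB12 → 1
t=5 start LAB14 → 2
t=6 end LAB12 → 1
t=9 start LAB13 → 2
t=9 start LAB15 → 3
t=11 end LAB15 → 2
t=12 end LAB14 → 1
t=17 end LAB13 → 0
t=17 start LAB17 → 1
t=21 end LAB17 → 0
t=23 start LAB16 → 1
t=31 end LAB16 → 0
Peak is 3, at t=9 (LAB13, LAB14, LAB15).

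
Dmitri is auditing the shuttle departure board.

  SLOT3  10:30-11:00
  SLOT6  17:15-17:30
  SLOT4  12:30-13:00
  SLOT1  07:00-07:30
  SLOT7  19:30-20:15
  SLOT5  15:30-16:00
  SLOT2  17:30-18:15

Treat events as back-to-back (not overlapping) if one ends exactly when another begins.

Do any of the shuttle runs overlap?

No

Sorted by start: SLOT1, SLOT3, SLOT4, SLOT5, SLOT6, SLOT2, SLOT7.
SLOT3 starts after SLOT1 ends — done with SLOT1.
SLOT4 starts after SLOT3 ends — done with SLOT3.
SLOT5 starts after SLOT4 ends — done with SLOT4.
SLOT6 starts after SLOT5 ends — done with SLOT5.
SLOT2 starts exactly when SLOT6 ends (back-to-back, no overlap) — done with SLOT6.
SLOT7 starts after SLOT2 ends.
Every pair is clear; the schedule has no overlaps.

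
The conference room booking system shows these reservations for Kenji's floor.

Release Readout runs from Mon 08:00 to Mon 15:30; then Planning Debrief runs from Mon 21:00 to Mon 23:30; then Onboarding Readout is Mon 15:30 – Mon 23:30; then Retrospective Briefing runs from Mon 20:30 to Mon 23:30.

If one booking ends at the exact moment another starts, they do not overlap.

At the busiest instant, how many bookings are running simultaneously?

3

Sweep the timeline, counting +1 at each start and −1 at each end (ends before starts at a tie):
Mon 08:00 start Release Readout → 1
Mon 15:30 end Release Readout → 0
Mon 15:30 start Onboarding Readout → 1
Mon 20:30 start Retrospective Briefing → 2
Mon 21:00 start Planning Debrief → 3
Mon 23:30 end Onboarding Readout → 2
Mon 23:30 end Planning Debrief → 1
Mon 23:30 end Retrospective Briefing → 0
Peak is 3, at Mon 21:00 (Onboarding Readout, Planning Debrief, Retrospective Briefing).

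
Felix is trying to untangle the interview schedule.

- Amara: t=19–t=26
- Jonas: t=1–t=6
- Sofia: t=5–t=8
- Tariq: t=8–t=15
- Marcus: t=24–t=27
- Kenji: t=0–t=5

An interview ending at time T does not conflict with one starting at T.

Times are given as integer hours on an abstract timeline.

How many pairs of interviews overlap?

3

Sorted by start: Kenji, Jonas, Sofia, Tariq, Amara, Marcus.
Jonas starts before Kenji ends → Kenji and Jonas overlap.
Sofia starts exactly when Kenji ends (back-to-back, no overlap); Kenji is clear from here.
Sofia starts before Jonas ends → Jonas and Sofia overlap.
Tariq starts after Jonas ends; Jonas is clear from here.
Tariq starts exactly when Sofia ends (back-to-back, no overlap); Sofia is clear from here.
Amara starts after Tariq ends; Tariq is clear from here.
Marcus starts before Amara ends → Amara and Marcus overlap.
Overlapping pairs: Amara & Marcus, Jonas & Kenji, Jonas & Sofia — 3 in total.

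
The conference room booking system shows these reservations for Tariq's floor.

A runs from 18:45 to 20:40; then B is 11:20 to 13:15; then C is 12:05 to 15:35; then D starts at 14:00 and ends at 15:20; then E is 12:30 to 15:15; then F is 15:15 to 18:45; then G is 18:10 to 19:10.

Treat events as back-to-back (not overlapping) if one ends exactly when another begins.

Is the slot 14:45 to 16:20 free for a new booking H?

No — it overlaps C, D, E, F

B: ends 13:15 at or before H starts 14:45 → clear.
C: starts 12:05 before H ends 16:20, and ends 15:35 after H starts 14:45 → overlap.
E: starts 12:30 before H ends 16:20, and ends 15:15 after H starts 14:45 → overlap.
D: starts 14:00 before H ends 16:20, and ends 15:20 after H starts 14:45 → overlap.
F: starts 15:15 before H ends 16:20, and ends 18:45 after H starts 14:45 → overlap.
G: starts 18:10 at or after H ends 16:20 → clear.
A: starts 18:45 at or after H ends 16:20 → clear.
H overlaps C, D, E, F.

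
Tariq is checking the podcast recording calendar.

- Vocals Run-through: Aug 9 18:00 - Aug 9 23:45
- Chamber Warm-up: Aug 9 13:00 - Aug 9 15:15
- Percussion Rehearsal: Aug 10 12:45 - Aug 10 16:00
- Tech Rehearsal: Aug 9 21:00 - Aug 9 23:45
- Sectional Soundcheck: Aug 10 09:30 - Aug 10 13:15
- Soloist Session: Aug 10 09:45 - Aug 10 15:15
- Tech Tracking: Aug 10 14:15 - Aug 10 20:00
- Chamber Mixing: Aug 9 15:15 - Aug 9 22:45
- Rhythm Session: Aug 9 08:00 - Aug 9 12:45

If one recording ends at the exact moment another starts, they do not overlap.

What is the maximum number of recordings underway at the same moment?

Sweep the timeline, counting +1 at each start and −1 at each end (ends before starts at a tie):
Aug 9 08:00 start Rhythm Session → 1
Aug 9 12:45 end Rhythm Session → 0
Aug 9 13:00 start Chamber Warm-up → 1
Aug 9 15:15 end Chamber Warm-up → 0
Aug 9 15:15 start Chamber Mixing → 1
Aug 9 18:00 start Vocals Run-through → 2
Aug 9 21:00 start Tech Rehearsal → 3
Aug 9 22:45 end Chamber Mixing → 2
Aug 9 23:45 end Tech Rehearsal → 1
Aug 9 23:45 end Vocals Run-through → 0
Aug 10 09:30 start Sectional Soundcheck → 1
Aug 10 09:45 start Soloist Session → 2
Aug 10 12:45 start Percussion Rehearsal → 3
Aug 10 13:15 end Sectional Soundcheck → 2
Aug 10 14:15 start Tech Tracking → 3
Aug 10 15:15 end Soloist Session → 2
Aug 10 16:00 end Percussion Rehearsal → 1
Aug 10 20:00 end Tech Tracking → 0
Peak is 3, at Aug 9 21:00 (Chamber Mixing, Tech Rehearsal, Vocals Run-through).

3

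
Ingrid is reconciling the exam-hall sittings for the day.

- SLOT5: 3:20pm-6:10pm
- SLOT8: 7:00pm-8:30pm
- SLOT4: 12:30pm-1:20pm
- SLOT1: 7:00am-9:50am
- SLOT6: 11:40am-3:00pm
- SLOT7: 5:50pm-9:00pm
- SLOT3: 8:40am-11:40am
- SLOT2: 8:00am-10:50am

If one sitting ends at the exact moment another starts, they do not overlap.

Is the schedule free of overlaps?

Sorted by start: SLOT1, SLOT2, SLOT3, SLOT6, SLOT4, SLOT5, SLOT7, SLOT8.
SLOT2 starts before SLOT1 ends → SLOT1 and SLOT2 overlap.
That's a conflict, so the schedule is not conflict-free.

No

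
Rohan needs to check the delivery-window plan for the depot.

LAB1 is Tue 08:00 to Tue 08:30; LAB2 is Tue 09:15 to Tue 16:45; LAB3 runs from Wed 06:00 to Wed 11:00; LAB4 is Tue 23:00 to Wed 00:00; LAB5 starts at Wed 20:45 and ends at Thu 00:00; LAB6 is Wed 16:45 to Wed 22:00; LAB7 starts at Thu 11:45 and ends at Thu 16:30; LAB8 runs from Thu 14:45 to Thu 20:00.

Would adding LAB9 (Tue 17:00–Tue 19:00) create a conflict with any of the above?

No — it doesn't clash with anything

LAB1: ends Tue 08:30 at or before LAB9 starts Tue 17:00 → clear.
LAB2: ends Tue 16:45 at or before LAB9 starts Tue 17:00 → clear.
LAB4: starts Tue 23:00 at or after LAB9 ends Tue 19:00 → clear.
LAB3: starts Wed 06:00 at or after LAB9 ends Tue 19:00 → clear.
LAB6: starts Wed 16:45 at or after LAB9 ends Tue 19:00 → clear.
LAB5: starts Wed 20:45 at or after LAB9 ends Tue 19:00 → clear.
LAB7: starts Thu 11:45 at or after LAB9 ends Tue 19:00 → clear.
LAB8: starts Thu 14:45 at or after LAB9 ends Tue 19:00 → clear.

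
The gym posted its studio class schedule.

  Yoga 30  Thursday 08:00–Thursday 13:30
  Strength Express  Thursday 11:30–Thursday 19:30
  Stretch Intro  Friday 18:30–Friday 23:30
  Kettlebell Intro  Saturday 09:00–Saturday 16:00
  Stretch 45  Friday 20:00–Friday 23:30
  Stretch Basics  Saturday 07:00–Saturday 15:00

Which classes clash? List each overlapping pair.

Sorted by start: Yoga 30, Strength Express, Stretch Intro, Stretch 45, Stretch Basics, Kettlebell Intro.
Strength Express starts before Yoga 30 ends → Yoga 30 and Strength Express overlap.
Stretch Intro starts after Yoga 30 ends, so nothing later overlaps Yoga 30 either.
Stretch Intro starts after Strength Express ends, so nothing later overlaps Strength Express either.
Stretch 45 starts before Stretch Intro ends → Stretch Intro and Stretch 45 overlap.
Stretch Basics starts after Stretch Intro ends, so nothing later overlaps Stretch Intro either.
Stretch Basics starts after Stretch 45 ends, so nothing later overlaps Stretch 45 either.
Kettlebell Intro starts before Stretch Basics ends → Stretch Basics and Kettlebell Intro overlap.

Kettlebell Intro & Stretch Basics, Strength Express & Yoga 30, Stretch 45 & Stretch Intro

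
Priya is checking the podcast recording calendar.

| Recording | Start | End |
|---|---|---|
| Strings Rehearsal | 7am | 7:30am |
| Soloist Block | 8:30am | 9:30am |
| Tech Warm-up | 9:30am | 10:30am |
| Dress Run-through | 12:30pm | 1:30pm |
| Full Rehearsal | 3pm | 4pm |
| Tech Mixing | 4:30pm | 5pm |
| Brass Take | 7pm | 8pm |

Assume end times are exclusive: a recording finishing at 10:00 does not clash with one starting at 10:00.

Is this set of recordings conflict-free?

Yes

Two intervals overlap when each starts before the other ends.
Sorted by start: Strings Rehearsal, Soloist Block, Tech Warm-up, Dress Run-through, Full Rehearsal, Tech Mixing, Brass Take.
Soloist Block starts after Strings Rehearsal ends; Strings Rehearsal is clear from here.
Tech Warm-up starts exactly when Soloist Block ends (back-to-back, no overlap); Soloist Block is clear from here.
Dress Run-through starts after Tech Warm-up ends; Tech Warm-up is clear from here.
Full Rehearsal starts after Dress Run-through ends; Dress Run-through is clear from here.
Tech Mixing starts after Full Rehearsal ends; Full Rehearsal is clear from here.
Brass Take starts after Tech Mixing ends.
Every pair is clear; the schedule has no overlaps.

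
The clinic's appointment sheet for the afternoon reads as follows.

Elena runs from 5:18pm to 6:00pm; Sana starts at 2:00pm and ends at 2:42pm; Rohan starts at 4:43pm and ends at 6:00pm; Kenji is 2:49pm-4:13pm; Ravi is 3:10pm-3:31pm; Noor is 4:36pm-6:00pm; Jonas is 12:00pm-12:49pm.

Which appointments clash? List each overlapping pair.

Elena & Noor, Elena & Rohan, Kenji & Ravi, Noor & Rohan

Sorted by start: Jonas, Sana, Kenji, Ravi, Noor, Rohan, Elena.
Sana starts after Jonas ends — done with Jonas.
Kenji starts after Sana ends — done with Sana.
Ravi starts before Kenji ends → Kenji and Ravi overlap.
Noor starts after Kenji ends — done with Kenji.
Noor starts after Ravi ends — done with Ravi.
Rohan starts before Noor ends → Noor and Rohan overlap.
Elena starts before Noor ends → Noor and Elena overlap.
Elena starts before Rohan ends → Rohan and Elena overlap.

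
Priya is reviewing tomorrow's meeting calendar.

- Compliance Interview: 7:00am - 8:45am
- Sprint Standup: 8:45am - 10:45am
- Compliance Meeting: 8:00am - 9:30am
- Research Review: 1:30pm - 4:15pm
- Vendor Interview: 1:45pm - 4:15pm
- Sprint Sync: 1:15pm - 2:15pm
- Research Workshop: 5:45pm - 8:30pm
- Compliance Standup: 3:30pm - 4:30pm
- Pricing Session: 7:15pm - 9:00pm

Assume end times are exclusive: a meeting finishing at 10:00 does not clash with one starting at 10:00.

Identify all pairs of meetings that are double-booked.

Sorted by start: Compliance Interview, Compliance Meeting, Sprint Standup, Sprint Sync, Research Review, Vendor Interview, Compliance Standup, Research Workshop, Pricing Session.
Compliance Meeting starts before Compliance Interview ends → Compliance Interview and Compliance Meeting overlap.
Sprint Standup starts exactly when Compliance Interview ends (back-to-back, no overlap), so Compliance Interview has no further overlaps.
Sprint Standup starts before Compliance Meeting ends → Compliance Meeting and Sprint Standup overlap.
Sprint Sync starts after Compliance Meeting ends, so Compliance Meeting has no further overlaps.
Sprint Sync starts after Sprint Standup ends, so Sprint Standup has no further overlaps.
Research Review starts before Sprint Sync ends → Sprint Sync and Research Review overlap.
Vendor Interview starts before Sprint Sync ends → Sprint Sync and Vendor Interview overlap.
Compliance Standup starts after Sprint Sync ends, so Sprint Sync has no further overlaps.
Vendor Interview starts before Research Review ends → Research Review and Vendor Interview overlap.
Compliance Standup starts before Research Review ends → Research Review and Compliance Standup overlap.
Research Workshop starts after Research Review ends, so Research Review has no further overlaps.
Compliance Standup starts before Vendor Interview ends → Vendor Interview and Compliance Standup overlap.
Research Workshop starts after Vendor Interview ends, so Vendor Interview has no further overlaps.
Research Workshop starts after Compliance Standup ends, so Compliance Standup has no further overlaps.
Pricing Session starts before Research Workshop ends → Research Workshop and Pricing Session overlap.

Compliance Interview & Compliance Meeting, Compliance Meeting & Sprint Standup, Compliance Standup & Research Review, Compliance Standup & Vendor Interview, Pricing Session & Research Workshop, Research Review & Sprint Sync, Research Review & Vendor Interview, Sprint Sync & Vendor Interview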